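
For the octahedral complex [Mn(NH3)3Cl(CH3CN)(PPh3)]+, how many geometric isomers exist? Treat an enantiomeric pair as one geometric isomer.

4

Systematic placement gives 4 geometric isomers: NH3 mer (3 arrangements); NH3 fac (chiral).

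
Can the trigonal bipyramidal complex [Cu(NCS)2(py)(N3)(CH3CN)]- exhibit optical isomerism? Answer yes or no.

A trigonal bipyramid has two axial and three equatorial sites, which are chemically inequivalent.
Exhaustive case analysis gives 7 geometric isomers.
Of these, 3 lack any improper symmetry element and so occur as enantiomeric pairs, giving 7 + 3 = 10 stereoisomers in total.

yes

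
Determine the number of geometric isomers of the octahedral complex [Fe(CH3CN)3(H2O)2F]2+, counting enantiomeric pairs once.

There are 3 geometric isomers: CH3CN mer, H2O trans; CH3CN mer, H2O cis; CH3CN fac, H2O cis.

3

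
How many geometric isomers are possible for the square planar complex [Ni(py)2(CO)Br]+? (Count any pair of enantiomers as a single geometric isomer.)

2

A square has two trans pairs of vertices; adjacent vertices are cis.
There are 2 geometric isomers: py cis; py trans.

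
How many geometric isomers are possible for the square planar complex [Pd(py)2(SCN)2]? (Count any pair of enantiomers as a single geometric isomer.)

In a square planar complex each vertex has one trans partner and two cis neighbours.
Working through the distinct placements yields 2 geometric isomers: py cis; py trans.

2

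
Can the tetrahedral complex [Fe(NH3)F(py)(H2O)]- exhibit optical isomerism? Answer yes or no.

yes

In a tetrahedral complex all four positions are equivalent and every pair of ligands is adjacent — there is no cis/trans distinction.
Only one geometric arrangement is possible; it has no improper symmetry element, so it exists as a pair of enantiomers (2 stereoisomers).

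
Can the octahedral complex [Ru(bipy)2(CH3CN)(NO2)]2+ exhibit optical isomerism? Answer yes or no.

Each bipy is bidentate and must span two cis positions.
Systematic placement gives 2 geometric isomers: CH3CN and NO2 mutually trans; CH3CN and NO2 mutually cis (chiral).
One of these lacks any improper symmetry element and so occurs as an enantiomeric pair, giving 2 + 1 = 3 stereoisomers in total.

yes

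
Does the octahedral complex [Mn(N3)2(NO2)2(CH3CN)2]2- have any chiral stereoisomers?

The six octahedral sites form three mutually perpendicular trans pairs.
There are 5 geometric isomers: N3 trans, NO2 trans, CH3CN trans; N3 cis, NO2 cis, CH3CN trans; N3 cis, NO2 trans, CH3CN cis; N3 cis, NO2 cis, CH3CN cis (chiral); N3 trans, NO2 cis, CH3CN cis.
One of these lacks any improper symmetry element and so occurs as an enantiomeric pair, giving 5 + 1 = 6 stereoisomers in total.

yes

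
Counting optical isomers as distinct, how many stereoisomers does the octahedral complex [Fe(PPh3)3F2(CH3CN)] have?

In an octahedral complex each vertex has one trans partner and four cis neighbours.
Systematic placement gives 3 geometric isomers: PPh3 mer, F cis; PPh3 mer, F trans; PPh3 fac, F cis.
Each arrangement has an internal mirror plane or centre of symmetry, so none is chiral.

3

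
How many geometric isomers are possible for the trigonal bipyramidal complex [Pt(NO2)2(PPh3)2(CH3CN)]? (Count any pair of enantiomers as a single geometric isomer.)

5

A trigonal bipyramid has two axial and three equatorial sites, which are chemically inequivalent.
Systematic enumeration (placing each ligand type in turn and discarding arrangements equivalent by rotation or reflection) gives 5 geometric isomers.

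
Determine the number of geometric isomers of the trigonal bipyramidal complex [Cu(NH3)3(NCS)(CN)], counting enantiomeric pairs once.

4

The distinct arrangements are (4 in all): NCS axial, CN axial; NCS equatorial, CN axial; NCS axial, CN equatorial; NCS equatorial, CN equatorial.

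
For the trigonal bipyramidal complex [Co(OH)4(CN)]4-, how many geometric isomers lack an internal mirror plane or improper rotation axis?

In a trigonal bipyramid the two axial positions differ from the three equatorial ones.
The distinct arrangements are (2 in all): CN axial; CN equatorial.
Each arrangement has an internal mirror plane or centre of symmetry, so none is chiral.

0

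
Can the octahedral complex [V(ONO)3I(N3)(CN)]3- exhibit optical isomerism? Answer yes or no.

yes

An octahedron has six vertices in three trans pairs; every non-trans pair is cis.
Systematic placement gives 4 geometric isomers: ONO mer (3 arrangements); ONO fac (chiral).
One of these lacks any improper symmetry element and so occurs as an enantiomeric pair, giving 4 + 1 = 5 stereoisomers in total.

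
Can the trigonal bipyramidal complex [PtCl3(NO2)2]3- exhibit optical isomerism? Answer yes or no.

In a trigonal bipyramid the two axial positions differ from the three equatorial ones.
There are 3 geometric isomers: NO2 both equatorial; NO2 one axial, one equatorial; NO2 both axial.
Each arrangement has an internal mirror plane or centre of symmetry, so none is chiral.

no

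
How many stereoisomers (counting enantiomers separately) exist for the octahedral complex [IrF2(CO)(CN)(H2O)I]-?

15

An octahedron has six vertices in three trans pairs; every non-trans pair is cis.
Systematic enumeration (placing each ligand type in turn and discarding arrangements equivalent by rotation or reflection) gives 9 geometric isomers.
Of these, 6 lack any improper symmetry element and so occur as enantiomeric pairs, giving 9 + 6 = 15 stereoisomers in total.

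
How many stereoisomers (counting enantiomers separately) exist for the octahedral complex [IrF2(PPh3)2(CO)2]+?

The six octahedral sites form three mutually perpendicular trans pairs.
There are 5 geometric isomers: F trans, PPh3 trans, CO trans; F cis, PPh3 cis, CO trans; F cis, PPh3 trans, CO cis; F cis, PPh3 cis, CO cis (chiral); F trans, PPh3 cis, CO cis.
One of these lacks any improper symmetry element and so occurs as an enantiomeric pair, giving 5 + 1 = 6 stereoisomers in total.

6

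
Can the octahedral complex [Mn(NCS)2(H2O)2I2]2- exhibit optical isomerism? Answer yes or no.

yes

The six octahedral sites form three mutually perpendicular trans pairs.
Systematic placement gives 5 geometric isomers: NCS trans, H2O trans, I trans; NCS cis, H2O trans, I cis; NCS trans, H2O cis, I cis; NCS cis, H2O cis, I cis (chiral); NCS cis, H2O cis, I trans.
One of these lacks any improper symmetry element and so occurs as an enantiomeric pair, giving 5 + 1 = 6 stereoisomers in total.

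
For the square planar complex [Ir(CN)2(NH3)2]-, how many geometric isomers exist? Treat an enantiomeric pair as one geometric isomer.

2

A square has two trans pairs of vertices; adjacent vertices are cis.
Systematic placement gives 2 geometric isomers: CN cis; CN trans.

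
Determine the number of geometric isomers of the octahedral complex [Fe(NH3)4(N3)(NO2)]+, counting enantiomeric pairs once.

2

An octahedron has six vertices in three trans pairs; every non-trans pair is cis.
Systematic placement gives 2 geometric isomers: N3 and NO2 mutually cis; N3 and NO2 mutually trans.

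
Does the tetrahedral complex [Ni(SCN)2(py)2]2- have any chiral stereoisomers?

no

All four vertices of a tetrahedron are equivalent and mutually adjacent, so cis/trans isomerism cannot arise.
Only one geometric arrangement is possible.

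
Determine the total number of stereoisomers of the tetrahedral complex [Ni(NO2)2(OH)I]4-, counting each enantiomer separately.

1

All four vertices of a tetrahedron are equivalent and mutually adjacent, so cis/trans isomerism cannot arise.
Only one geometric arrangement is possible.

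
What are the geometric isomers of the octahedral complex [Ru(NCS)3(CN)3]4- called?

fac and mer

There are 2 geometric isomers: NCS mer; NCS fac.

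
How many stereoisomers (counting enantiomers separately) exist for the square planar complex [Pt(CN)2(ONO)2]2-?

2

There are 2 geometric isomers: CN cis; CN trans.
Each arrangement has an internal mirror plane or centre of symmetry, so none is chiral.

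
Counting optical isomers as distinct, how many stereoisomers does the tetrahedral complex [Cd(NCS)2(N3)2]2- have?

All four vertices of a tetrahedron are equivalent and mutually adjacent, so cis/trans isomerism cannot arise.
Only one geometric arrangement is possible.

1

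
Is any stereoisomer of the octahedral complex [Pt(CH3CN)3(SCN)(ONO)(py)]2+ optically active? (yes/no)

The six octahedral sites form three mutually perpendicular trans pairs.
There are 4 geometric isomers: CH3CN mer (3 arrangements); CH3CN fac (chiral).
One of these lacks any improper symmetry element and so occurs as an enantiomeric pair, giving 4 + 1 = 5 stereoisomers in total.

yes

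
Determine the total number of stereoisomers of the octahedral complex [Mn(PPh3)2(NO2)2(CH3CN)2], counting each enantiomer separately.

In an octahedral complex each vertex has one trans partner and four cis neighbours.
The distinct arrangements are (5 in all): PPh3 trans, NO2 trans, CH3CN trans; PPh3 cis, NO2 cis, CH3CN trans; PPh3 trans, NO2 cis, CH3CN cis; PPh3 cis, NO2 cis, CH3CN cis (chiral); PPh3 cis, NO2 trans, CH3CN cis.
One of these lacks any improper symmetry element and so occurs as an enantiomeric pair, giving 5 + 1 = 6 stereoisomers in total.

6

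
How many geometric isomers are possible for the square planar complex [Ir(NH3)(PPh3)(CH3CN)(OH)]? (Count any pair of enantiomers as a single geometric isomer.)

A square has two trans pairs of vertices; adjacent vertices are cis.
The distinct arrangements are (3 in all): (CH3CN/OH trans, NH3/PPh3 trans); (CH3CN/PPh3 trans, NH3/OH trans); (CH3CN/NH3 trans, OH/PPh3 trans).

3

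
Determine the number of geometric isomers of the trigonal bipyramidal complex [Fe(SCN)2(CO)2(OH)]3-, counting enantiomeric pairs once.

5

A trigonal bipyramid has two axial and three equatorial sites, which are chemically inequivalent.
Systematic enumeration (placing each ligand type in turn and discarding arrangements equivalent by rotation or reflection) gives 5 geometric isomers.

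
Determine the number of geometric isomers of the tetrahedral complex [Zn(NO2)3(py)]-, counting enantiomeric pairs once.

All four vertices of a tetrahedron are equivalent and mutually adjacent, so cis/trans isomerism cannot arise.
Only one geometric arrangement is possible.

1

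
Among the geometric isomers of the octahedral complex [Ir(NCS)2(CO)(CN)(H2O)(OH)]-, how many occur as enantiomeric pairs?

6

An octahedron has six vertices in three trans pairs; every non-trans pair is cis.
Exhaustive case analysis gives 9 geometric isomers.
Of these, 6 lack any improper symmetry element and so occur as enantiomeric pairs, giving 9 + 6 = 15 stereoisomers in total.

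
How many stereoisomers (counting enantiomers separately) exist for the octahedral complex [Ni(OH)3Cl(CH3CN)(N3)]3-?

5

The six octahedral sites form three mutually perpendicular trans pairs.
There are 4 geometric isomers: OH mer (3 arrangements); OH fac (chiral).
One of these lacks any improper symmetry element and so occurs as an enantiomeric pair, giving 4 + 1 = 5 stereoisomers in total.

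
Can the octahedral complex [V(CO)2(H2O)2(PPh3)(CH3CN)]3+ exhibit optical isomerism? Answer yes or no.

An octahedron has six vertices in three trans pairs; every non-trans pair is cis.
Working through the distinct placements yields 6 geometric isomers: CO cis, H2O cis (3 arrangements, 2 chiral); CO cis, H2O trans; CO trans, H2O cis; CO trans, H2O trans.
Of these, 2 lack any improper symmetry element and so occur as enantiomeric pairs, giving 6 + 2 = 8 stereoisomers in total.

yes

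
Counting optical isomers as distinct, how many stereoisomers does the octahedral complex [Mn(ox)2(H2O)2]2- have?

The six octahedral sites form three mutually perpendicular trans pairs.
Each ox is bidentate and must span two cis positions.
Working through the distinct placements yields 2 geometric isomers: H2O trans; H2O cis (chiral).
One of these lacks any improper symmetry element and so occurs as an enantiomeric pair, giving 2 + 1 = 3 stereoisomers in total.

3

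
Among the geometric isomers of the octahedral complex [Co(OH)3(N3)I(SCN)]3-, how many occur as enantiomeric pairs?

In an octahedral complex each vertex has one trans partner and four cis neighbours.
There are 4 geometric isomers: OH mer (3 arrangements); OH fac (chiral).
One of these lacks any improper symmetry element and so occurs as an enantiomeric pair, giving 4 + 1 = 5 stereoisomers in total.

1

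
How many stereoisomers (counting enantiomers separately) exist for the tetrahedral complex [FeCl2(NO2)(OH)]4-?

1

In a tetrahedral complex all four positions are equivalent and every pair of ligands is adjacent — there is no cis/trans distinction.
Only one geometric arrangement is possible.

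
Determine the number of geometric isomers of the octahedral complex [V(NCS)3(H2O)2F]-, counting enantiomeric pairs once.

In an octahedral complex each vertex has one trans partner and four cis neighbours.
There are 3 geometric isomers: NCS mer, H2O cis; NCS mer, H2O trans; NCS fac, H2O cis.

3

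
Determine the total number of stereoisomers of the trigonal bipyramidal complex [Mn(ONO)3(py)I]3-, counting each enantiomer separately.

Systematic placement gives 4 geometric isomers: py equatorial, I axial; py axial, I axial; py equatorial, I equatorial; py axial, I equatorial.
Each arrangement has an internal mirror plane or centre of symmetry, so none is chiral.

4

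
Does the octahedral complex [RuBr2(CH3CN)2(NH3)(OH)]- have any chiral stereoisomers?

yes

The distinct arrangements are (6 in all): Br trans, CH3CN trans; Br trans, CH3CN cis; Br cis, CH3CN cis (3 arrangements, 2 chiral); Br cis, CH3CN trans.
Of these, 2 lack any improper symmetry element and so occur as enantiomeric pairs, giving 6 + 2 = 8 stereoisomers in total.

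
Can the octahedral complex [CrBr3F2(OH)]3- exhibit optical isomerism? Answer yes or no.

no

An octahedron has six vertices in three trans pairs; every non-trans pair is cis.
There are 3 geometric isomers: Br mer, F cis; Br mer, F trans; Br fac, F cis.
Each arrangement has an internal mirror plane or centre of symmetry, so none is chiral.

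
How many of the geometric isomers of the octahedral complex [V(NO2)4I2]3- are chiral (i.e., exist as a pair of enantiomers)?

0

In an octahedral complex each vertex has one trans partner and four cis neighbours.
Working through the distinct placements yields 2 geometric isomers: I trans; I cis.
Each arrangement has an internal mirror plane or centre of symmetry, so none is chiral.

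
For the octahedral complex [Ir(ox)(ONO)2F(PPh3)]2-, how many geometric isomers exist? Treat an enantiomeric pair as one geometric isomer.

Each ox is bidentate and must span two cis positions.
There are 4 geometric isomers: ONO cis (3 arrangements, 2 chiral); ONO trans.

4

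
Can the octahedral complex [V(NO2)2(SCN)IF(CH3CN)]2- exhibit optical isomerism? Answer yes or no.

yes

An octahedron has six vertices in three trans pairs; every non-trans pair is cis.
Systematic enumeration (placing each ligand type in turn and discarding arrangements equivalent by rotation or reflection) gives 9 geometric isomers.
Of these, 6 lack any improper symmetry element and so occur as enantiomeric pairs, giving 9 + 6 = 15 stereoisomers in total.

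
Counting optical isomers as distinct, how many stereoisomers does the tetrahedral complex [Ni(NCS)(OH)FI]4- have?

In a tetrahedral complex all four positions are equivalent and every pair of ligands is adjacent — there is no cis/trans distinction.
Only one geometric arrangement is possible; it has no improper symmetry element, so it exists as a pair of enantiomers (2 stereoisomers).

2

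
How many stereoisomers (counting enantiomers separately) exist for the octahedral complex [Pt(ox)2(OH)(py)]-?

3

An octahedron has six vertices in three trans pairs; every non-trans pair is cis.
Each ox is bidentate and must span two cis positions.
Working through the distinct placements yields 2 geometric isomers: OH and py mutually cis (chiral); OH and py mutually trans.
One of these lacks any improper symmetry element and so occurs as an enantiomeric pair, giving 2 + 1 = 3 stereoisomers in total.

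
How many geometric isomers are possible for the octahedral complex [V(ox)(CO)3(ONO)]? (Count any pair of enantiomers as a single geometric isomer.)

In an octahedral complex each vertex has one trans partner and four cis neighbours.
Each ox is bidentate and must span two cis positions.
The distinct arrangements are (2 in all): CO mer; CO fac.

2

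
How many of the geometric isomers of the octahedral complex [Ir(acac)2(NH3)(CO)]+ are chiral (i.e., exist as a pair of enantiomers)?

1

In an octahedral complex each vertex has one trans partner and four cis neighbours.
Each acac is bidentate and must span two cis positions.
Systematic placement gives 2 geometric isomers: NH3 and CO mutually trans; NH3 and CO mutually cis (chiral).
One of these lacks any improper symmetry element and so occurs as an enantiomeric pair, giving 2 + 1 = 3 stereoisomers in total.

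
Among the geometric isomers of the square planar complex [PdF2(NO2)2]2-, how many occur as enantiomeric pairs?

0

In a square planar complex each vertex has one trans partner and two cis neighbours.
There are 2 geometric isomers: F cis; F trans.
Each arrangement has an internal mirror plane or centre of symmetry, so none is chiral.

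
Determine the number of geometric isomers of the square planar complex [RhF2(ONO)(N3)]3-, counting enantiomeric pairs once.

2

Working through the distinct placements yields 2 geometric isomers: F cis; F trans.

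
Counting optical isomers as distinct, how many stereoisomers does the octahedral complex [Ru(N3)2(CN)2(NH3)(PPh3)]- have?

8

An octahedron has six vertices in three trans pairs; every non-trans pair is cis.
Systematic placement gives 6 geometric isomers: N3 trans, CN trans; N3 cis, CN trans; N3 cis, CN cis (3 arrangements, 2 chiral); N3 trans, CN cis.
Of these, 2 lack any improper symmetry element and so occur as enantiomeric pairs, giving 6 + 2 = 8 stereoisomers in total.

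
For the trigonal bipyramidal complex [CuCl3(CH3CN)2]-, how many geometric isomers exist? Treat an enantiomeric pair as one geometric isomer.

3

In a trigonal bipyramid the two axial positions differ from the three equatorial ones.
Working through the distinct placements yields 3 geometric isomers: CH3CN both axial; CH3CN one axial, one equatorial; CH3CN both equatorial.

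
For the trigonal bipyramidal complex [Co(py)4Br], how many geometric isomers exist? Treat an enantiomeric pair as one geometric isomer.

2

A trigonal bipyramid has two axial and three equatorial sites, which are chemically inequivalent.
Working through the distinct placements yields 2 geometric isomers: Br axial; Br equatorial.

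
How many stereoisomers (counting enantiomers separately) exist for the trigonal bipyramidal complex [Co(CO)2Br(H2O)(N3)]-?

A trigonal bipyramid has two axial and three equatorial sites, which are chemically inequivalent.
Systematic enumeration (placing each ligand type in turn and discarding arrangements equivalent by rotation or reflection) gives 7 geometric isomers.
Of these, 3 lack any improper symmetry element and so occur as enantiomeric pairs, giving 7 + 3 = 10 stereoisomers in total.

10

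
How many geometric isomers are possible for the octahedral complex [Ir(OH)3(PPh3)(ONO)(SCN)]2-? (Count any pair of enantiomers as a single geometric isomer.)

4

The six octahedral sites form three mutually perpendicular trans pairs.
The distinct arrangements are (4 in all): OH mer (3 arrangements); OH fac (chiral).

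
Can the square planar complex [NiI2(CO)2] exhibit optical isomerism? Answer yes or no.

A square has two trans pairs of vertices; adjacent vertices are cis.
Systematic placement gives 2 geometric isomers: I cis; I trans.
Each arrangement has an internal mirror plane or centre of symmetry, so none is chiral.

no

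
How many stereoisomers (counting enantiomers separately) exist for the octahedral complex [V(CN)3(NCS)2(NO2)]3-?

3

An octahedron has six vertices in three trans pairs; every non-trans pair is cis.
The distinct arrangements are (3 in all): CN mer, NCS cis; CN mer, NCS trans; CN fac, NCS cis.
Each arrangement has an internal mirror plane or centre of symmetry, so none is chiral.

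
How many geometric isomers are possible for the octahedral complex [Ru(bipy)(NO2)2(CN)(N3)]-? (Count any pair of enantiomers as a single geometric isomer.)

In an octahedral complex each vertex has one trans partner and four cis neighbours.
Each bipy is bidentate and must span two cis positions.
The distinct arrangements are (4 in all): NO2 cis (3 arrangements, 2 chiral); NO2 trans.

4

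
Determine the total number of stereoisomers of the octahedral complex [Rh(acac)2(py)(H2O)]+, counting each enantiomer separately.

3

In an octahedral complex each vertex has one trans partner and four cis neighbours.
Each acac is bidentate and must span two cis positions.
The distinct arrangements are (2 in all): py and H2O mutually cis (chiral); py and H2O mutually trans.
One of these lacks any improper symmetry element and so occurs as an enantiomeric pair, giving 2 + 1 = 3 stereoisomers in total.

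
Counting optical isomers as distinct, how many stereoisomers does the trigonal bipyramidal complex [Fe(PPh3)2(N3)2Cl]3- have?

6

Exhaustive case analysis gives 5 geometric isomers.
One of these lacks any improper symmetry element and so occurs as an enantiomeric pair, giving 5 + 1 = 6 stereoisomers in total.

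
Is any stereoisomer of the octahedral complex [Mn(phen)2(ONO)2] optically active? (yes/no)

An octahedron has six vertices in three trans pairs; every non-trans pair is cis.
Each phen is bidentate and must span two cis positions.
The distinct arrangements are (2 in all): ONO trans; ONO cis (chiral).
One of these lacks any improper symmetry element and so occurs as an enantiomeric pair, giving 2 + 1 = 3 stereoisomers in total.

yes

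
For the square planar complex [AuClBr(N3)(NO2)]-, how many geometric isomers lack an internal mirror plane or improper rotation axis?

Working through the distinct placements yields 3 geometric isomers: (Br/N3 trans, Cl/NO2 trans); (Br/NO2 trans, Cl/N3 trans); (Br/Cl trans, N3/NO2 trans).
Each arrangement has an internal mirror plane or centre of symmetry, so none is chiral.

0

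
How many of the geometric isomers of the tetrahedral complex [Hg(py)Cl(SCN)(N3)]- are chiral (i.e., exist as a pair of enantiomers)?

1

Only one geometric arrangement is possible; it has no improper symmetry element, so it exists as a pair of enantiomers (2 stereoisomers).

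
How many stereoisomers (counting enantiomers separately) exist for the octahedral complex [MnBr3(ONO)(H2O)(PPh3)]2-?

5

The distinct arrangements are (4 in all): Br mer (3 arrangements); Br fac (chiral).
One of these lacks any improper symmetry element and so occurs as an enantiomeric pair, giving 4 + 1 = 5 stereoisomers in total.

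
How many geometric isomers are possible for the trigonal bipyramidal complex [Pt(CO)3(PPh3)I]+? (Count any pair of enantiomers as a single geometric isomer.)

The distinct arrangements are (4 in all): PPh3 equatorial, I equatorial; PPh3 equatorial, I axial; PPh3 axial, I equatorial; PPh3 axial, I axial.

4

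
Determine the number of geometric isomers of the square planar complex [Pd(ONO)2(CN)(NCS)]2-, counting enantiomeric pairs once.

In a square planar complex each vertex has one trans partner and two cis neighbours.
Working through the distinct placements yields 2 geometric isomers: ONO cis; ONO trans.

2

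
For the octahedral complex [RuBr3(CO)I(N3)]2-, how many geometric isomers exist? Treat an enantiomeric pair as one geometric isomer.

Working through the distinct placements yields 4 geometric isomers: Br mer (3 arrangements); Br fac (chiral).

4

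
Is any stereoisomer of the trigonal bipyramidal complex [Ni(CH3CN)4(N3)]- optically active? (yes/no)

In a trigonal bipyramid the two axial positions differ from the three equatorial ones.
There are 2 geometric isomers: N3 equatorial; N3 axial.
Each arrangement has an internal mirror plane or centre of symmetry, so none is chiral.

no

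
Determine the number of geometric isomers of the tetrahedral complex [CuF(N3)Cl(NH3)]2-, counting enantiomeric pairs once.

1

In a tetrahedral complex all four positions are equivalent and every pair of ligands is adjacent — there is no cis/trans distinction.
Only one geometric arrangement is possible; it has no improper symmetry element, so it exists as a pair of enantiomers (2 stereoisomers).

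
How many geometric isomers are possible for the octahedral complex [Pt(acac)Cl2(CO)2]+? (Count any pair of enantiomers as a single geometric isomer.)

The six octahedral sites form three mutually perpendicular trans pairs.
Each acac is bidentate and must span two cis positions.
The distinct arrangements are (3 in all): Cl cis, CO trans; Cl cis, CO cis (chiral); Cl trans, CO cis.

3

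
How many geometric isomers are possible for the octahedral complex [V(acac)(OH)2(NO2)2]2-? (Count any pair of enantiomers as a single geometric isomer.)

3

In an octahedral complex each vertex has one trans partner and four cis neighbours.
Each acac is bidentate and must span two cis positions.
The distinct arrangements are (3 in all): OH cis, NO2 trans; OH cis, NO2 cis (chiral); OH trans, NO2 cis.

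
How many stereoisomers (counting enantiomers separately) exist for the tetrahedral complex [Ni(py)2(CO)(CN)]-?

1

In a tetrahedral complex all four positions are equivalent and every pair of ligands is adjacent — there is no cis/trans distinction.
Only one geometric arrangement is possible.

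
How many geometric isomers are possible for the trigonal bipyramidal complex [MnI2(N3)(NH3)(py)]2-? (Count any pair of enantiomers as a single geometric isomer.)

In a trigonal bipyramid the two axial positions differ from the three equatorial ones.
Systematic enumeration (placing each ligand type in turn and discarding arrangements equivalent by rotation or reflection) gives 7 geometric isomers.

7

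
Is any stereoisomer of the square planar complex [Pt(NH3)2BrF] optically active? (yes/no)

no

A square has two trans pairs of vertices; adjacent vertices are cis.
Systematic placement gives 2 geometric isomers: NH3 cis; NH3 trans.
Each arrangement has an internal mirror plane or centre of symmetry, so none is chiral.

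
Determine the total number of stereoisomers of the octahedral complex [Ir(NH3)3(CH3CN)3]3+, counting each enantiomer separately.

Working through the distinct placements yields 2 geometric isomers: NH3 mer; NH3 fac.
Each arrangement has an internal mirror plane or centre of symmetry, so none is chiral.

2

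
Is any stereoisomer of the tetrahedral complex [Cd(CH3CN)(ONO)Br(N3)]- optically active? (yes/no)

All four vertices of a tetrahedron are equivalent and mutually adjacent, so cis/trans isomerism cannot arise.
Only one geometric arrangement is possible; it has no improper symmetry element, so it exists as a pair of enantiomers (2 stereoisomers).

yes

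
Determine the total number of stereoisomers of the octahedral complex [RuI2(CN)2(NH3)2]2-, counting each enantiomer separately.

6

An octahedron has six vertices in three trans pairs; every non-trans pair is cis.
Working through the distinct placements yields 5 geometric isomers: I trans, CN trans, NH3 trans; I cis, CN trans, NH3 cis; I cis, CN cis, NH3 trans; I cis, CN cis, NH3 cis (chiral); I trans, CN cis, NH3 cis.
One of these lacks any improper symmetry element and so occurs as an enantiomeric pair, giving 5 + 1 = 6 stereoisomers in total.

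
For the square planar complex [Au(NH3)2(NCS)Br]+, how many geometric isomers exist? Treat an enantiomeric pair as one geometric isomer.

2

A square has two trans pairs of vertices; adjacent vertices are cis.
There are 2 geometric isomers: NH3 cis; NH3 trans.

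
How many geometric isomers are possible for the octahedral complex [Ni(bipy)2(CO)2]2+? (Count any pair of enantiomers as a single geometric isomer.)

2

The six octahedral sites form three mutually perpendicular trans pairs.
Each bipy is bidentate and must span two cis positions.
Systematic placement gives 2 geometric isomers: CO trans; CO cis (chiral).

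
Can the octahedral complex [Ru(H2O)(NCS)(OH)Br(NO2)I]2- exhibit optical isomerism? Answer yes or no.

Exhaustive case analysis gives 15 geometric isomers.
Of these, 15 lack any improper symmetry element and so occur as enantiomeric pairs, giving 15 + 15 = 30 stereoisomers in total.

yes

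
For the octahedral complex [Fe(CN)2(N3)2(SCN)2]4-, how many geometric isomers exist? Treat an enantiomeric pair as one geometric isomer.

5

An octahedron has six vertices in three trans pairs; every non-trans pair is cis.
Systematic placement gives 5 geometric isomers: CN trans, N3 trans, SCN trans; CN trans, N3 cis, SCN cis; CN cis, N3 cis, SCN trans; CN cis, N3 cis, SCN cis (chiral); CN cis, N3 trans, SCN cis.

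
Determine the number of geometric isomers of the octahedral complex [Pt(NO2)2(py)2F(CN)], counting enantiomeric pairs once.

The six octahedral sites form three mutually perpendicular trans pairs.
The distinct arrangements are (6 in all): NO2 trans, py trans; NO2 cis, py cis (3 arrangements, 2 chiral); NO2 cis, py trans; NO2 trans, py cis.

6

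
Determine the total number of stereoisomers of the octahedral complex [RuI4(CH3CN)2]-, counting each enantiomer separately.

There are 2 geometric isomers: CH3CN trans; CH3CN cis.
Each arrangement has an internal mirror plane or centre of symmetry, so none is chiral.

2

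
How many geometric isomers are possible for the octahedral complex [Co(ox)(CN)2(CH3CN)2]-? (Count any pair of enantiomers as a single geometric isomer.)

The six octahedral sites form three mutually perpendicular trans pairs.
Each ox is bidentate and must span two cis positions.
There are 3 geometric isomers: CN cis, CH3CN trans; CN cis, CH3CN cis (chiral); CN trans, CH3CN cis.

3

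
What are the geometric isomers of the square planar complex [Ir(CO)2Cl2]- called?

In a square planar complex each vertex has one trans partner and two cis neighbours.
The distinct arrangements are (2 in all): CO cis; CO trans.

cis and trans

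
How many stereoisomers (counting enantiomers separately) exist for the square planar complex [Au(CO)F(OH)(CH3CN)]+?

In a square planar complex each vertex has one trans partner and two cis neighbours.
The distinct arrangements are (3 in all): (CH3CN/F trans, CO/OH trans); (CH3CN/OH trans, CO/F trans); (CH3CN/CO trans, F/OH trans).
Each arrangement has an internal mirror plane or centre of symmetry, so none is chiral.

3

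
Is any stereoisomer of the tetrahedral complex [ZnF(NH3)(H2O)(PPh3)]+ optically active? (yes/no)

yes

All four vertices of a tetrahedron are equivalent and mutually adjacent, so cis/trans isomerism cannot arise.
Only one geometric arrangement is possible; it has no improper symmetry element, so it exists as a pair of enantiomers (2 stereoisomers).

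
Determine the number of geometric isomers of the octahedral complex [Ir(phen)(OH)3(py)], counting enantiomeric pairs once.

Each phen is bidentate and must span two cis positions.
Systematic placement gives 2 geometric isomers: OH mer; OH fac.

2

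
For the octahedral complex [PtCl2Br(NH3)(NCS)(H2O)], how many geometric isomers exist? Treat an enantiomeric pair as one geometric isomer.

9

The six octahedral sites form three mutually perpendicular trans pairs.
Exhaustive case analysis gives 9 geometric isomers.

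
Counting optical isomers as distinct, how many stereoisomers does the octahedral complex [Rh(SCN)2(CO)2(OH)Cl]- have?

In an octahedral complex each vertex has one trans partner and four cis neighbours.
There are 6 geometric isomers: SCN trans, CO trans; SCN cis, CO trans; SCN trans, CO cis; SCN cis, CO cis (3 arrangements, 2 chiral).
Of these, 2 lack any improper symmetry element and so occur as enantiomeric pairs, giving 6 + 2 = 8 stereoisomers in total.

8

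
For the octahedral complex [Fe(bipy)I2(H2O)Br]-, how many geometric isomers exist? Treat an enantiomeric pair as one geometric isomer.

An octahedron has six vertices in three trans pairs; every non-trans pair is cis.
Each bipy is bidentate and must span two cis positions.
Systematic placement gives 4 geometric isomers: I cis (3 arrangements, 2 chiral); I trans.

4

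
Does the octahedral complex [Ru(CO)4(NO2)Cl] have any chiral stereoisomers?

An octahedron has six vertices in three trans pairs; every non-trans pair is cis.
Working through the distinct placements yields 2 geometric isomers: NO2 and Cl mutually trans; NO2 and Cl mutually cis.
Each arrangement has an internal mirror plane or centre of symmetry, so none is chiral.

no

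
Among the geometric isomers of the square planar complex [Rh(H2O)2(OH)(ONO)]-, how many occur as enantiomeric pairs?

In a square planar complex each vertex has one trans partner and two cis neighbours.
Working through the distinct placements yields 2 geometric isomers: H2O cis; H2O trans.
Each arrangement has an internal mirror plane or centre of symmetry, so none is chiral.

0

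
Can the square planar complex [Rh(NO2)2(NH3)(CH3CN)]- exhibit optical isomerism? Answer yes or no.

no

Systematic placement gives 2 geometric isomers: NO2 cis; NO2 trans.
Each arrangement has an internal mirror plane or centre of symmetry, so none is chiral.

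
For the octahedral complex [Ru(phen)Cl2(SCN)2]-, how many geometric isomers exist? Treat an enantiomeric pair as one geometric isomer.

3

An octahedron has six vertices in three trans pairs; every non-trans pair is cis.
Each phen is bidentate and must span two cis positions.
There are 3 geometric isomers: Cl trans, SCN cis; Cl cis, SCN cis (chiral); Cl cis, SCN trans.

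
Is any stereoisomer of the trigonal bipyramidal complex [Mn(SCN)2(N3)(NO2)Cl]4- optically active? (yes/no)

A trigonal bipyramid has two axial and three equatorial sites, which are chemically inequivalent.
Exhaustive case analysis gives 7 geometric isomers.
Of these, 3 lack any improper symmetry element and so occur as enantiomeric pairs, giving 7 + 3 = 10 stereoisomers in total.

yes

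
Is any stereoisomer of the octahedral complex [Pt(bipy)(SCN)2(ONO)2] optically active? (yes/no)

yes

In an octahedral complex each vertex has one trans partner and four cis neighbours.
Each bipy is bidentate and must span two cis positions.
The distinct arrangements are (3 in all): SCN cis, ONO trans; SCN cis, ONO cis (chiral); SCN trans, ONO cis.
One of these lacks any improper symmetry element and so occurs as an enantiomeric pair, giving 3 + 1 = 4 stereoisomers in total.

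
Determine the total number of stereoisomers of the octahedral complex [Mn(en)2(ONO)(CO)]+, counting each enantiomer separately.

In an octahedral complex each vertex has one trans partner and four cis neighbours.
Each en is bidentate and must span two cis positions.
Systematic placement gives 2 geometric isomers: ONO and CO mutually trans; ONO and CO mutually cis (chiral).
One of these lacks any improper symmetry element and so occurs as an enantiomeric pair, giving 2 + 1 = 3 stereoisomers in total.

3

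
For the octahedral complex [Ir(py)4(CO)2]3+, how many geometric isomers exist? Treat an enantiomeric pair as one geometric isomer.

2

An octahedron has six vertices in three trans pairs; every non-trans pair is cis.
Systematic placement gives 2 geometric isomers: CO trans; CO cis.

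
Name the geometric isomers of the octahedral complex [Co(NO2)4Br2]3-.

cis and trans

The distinct arrangements are (2 in all): Br trans; Br cis.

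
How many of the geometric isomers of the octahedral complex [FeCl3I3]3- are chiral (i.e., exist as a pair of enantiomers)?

An octahedron has six vertices in three trans pairs; every non-trans pair is cis.
There are 2 geometric isomers: Cl mer; Cl fac.
Each arrangement has an internal mirror plane or centre of symmetry, so none is chiral.

0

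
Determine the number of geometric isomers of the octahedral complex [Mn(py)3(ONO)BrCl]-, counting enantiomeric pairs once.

4

In an octahedral complex each vertex has one trans partner and four cis neighbours.
Systematic placement gives 4 geometric isomers: py mer (3 arrangements); py fac (chiral).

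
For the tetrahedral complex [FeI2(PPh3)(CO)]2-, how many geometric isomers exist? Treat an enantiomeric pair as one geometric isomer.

All four vertices of a tetrahedron are equivalent and mutually adjacent, so cis/trans isomerism cannot arise.
Only one geometric arrangement is possible.

1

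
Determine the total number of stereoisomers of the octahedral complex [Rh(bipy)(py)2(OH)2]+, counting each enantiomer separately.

The six octahedral sites form three mutually perpendicular trans pairs.
Each bipy is bidentate and must span two cis positions.
Working through the distinct placements yields 3 geometric isomers: py cis, OH trans; py trans, OH cis; py cis, OH cis (chiral).
One of these lacks any improper symmetry element and so occurs as an enantiomeric pair, giving 3 + 1 = 4 stereoisomers in total.

4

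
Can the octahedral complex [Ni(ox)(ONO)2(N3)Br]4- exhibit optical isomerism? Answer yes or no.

Each ox is bidentate and must span two cis positions.
The distinct arrangements are (4 in all): ONO cis (3 arrangements, 2 chiral); ONO trans.
Of these, 2 lack any improper symmetry element and so occur as enantiomeric pairs, giving 4 + 2 = 6 stereoisomers in total.

yes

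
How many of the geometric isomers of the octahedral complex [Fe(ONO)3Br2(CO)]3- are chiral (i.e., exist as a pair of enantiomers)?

Systematic placement gives 3 geometric isomers: ONO mer, Br trans; ONO mer, Br cis; ONO fac, Br cis.
Each arrangement has an internal mirror plane or centre of symmetry, so none is chiral.

0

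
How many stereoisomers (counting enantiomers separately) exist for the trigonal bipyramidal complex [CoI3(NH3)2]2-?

3

A trigonal bipyramid has two axial and three equatorial sites, which are chemically inequivalent.
Systematic placement gives 3 geometric isomers: NH3 both equatorial; NH3 one axial, one equatorial; NH3 both axial.
Each arrangement has an internal mirror plane or centre of symmetry, so none is chiral.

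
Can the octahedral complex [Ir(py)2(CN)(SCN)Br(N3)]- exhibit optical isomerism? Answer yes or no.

Placing the ligands in turn and identifying arrangements related by rotation or reflection leaves 9 distinct geometric isomers.
Of these, 6 lack any improper symmetry element and so occur as enantiomeric pairs, giving 9 + 6 = 15 stereoisomers in total.

yes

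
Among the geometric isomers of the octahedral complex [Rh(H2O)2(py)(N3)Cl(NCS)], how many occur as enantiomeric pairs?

The six octahedral sites form three mutually perpendicular trans pairs.
Placing the ligands in turn and identifying arrangements related by rotation or reflection leaves 9 distinct geometric isomers.
Of these, 6 lack any improper symmetry element and so occur as enantiomeric pairs, giving 9 + 6 = 15 stereoisomers in total.

6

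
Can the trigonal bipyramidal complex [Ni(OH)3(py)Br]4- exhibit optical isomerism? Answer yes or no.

A trigonal bipyramid has two axial and three equatorial sites, which are chemically inequivalent.
Systematic placement gives 4 geometric isomers: py equatorial, Br axial; py axial, Br axial; py equatorial, Br equatorial; py axial, Br equatorial.
Each arrangement has an internal mirror plane or centre of symmetry, so none is chiral.

no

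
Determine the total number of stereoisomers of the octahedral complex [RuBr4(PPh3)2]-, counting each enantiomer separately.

There are 2 geometric isomers: PPh3 trans; PPh3 cis.
Each arrangement has an internal mirror plane or centre of symmetry, so none is chiral.

2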